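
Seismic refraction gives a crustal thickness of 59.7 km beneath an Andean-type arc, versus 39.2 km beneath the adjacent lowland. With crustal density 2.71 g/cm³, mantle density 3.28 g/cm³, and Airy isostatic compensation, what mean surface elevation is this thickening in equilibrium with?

3.56 km

Excess crust Δ = 59.7 km − 39.2 km = 20.5 km, split between elevation h and root r with h + r = Δ.
Airy balance ρ_c h = (ρ_m − ρ_c) r gives r = h ρ_c/(ρ_m − ρ_c), so h (1 + ρ_c/(ρ_m − ρ_c)) = Δ, i.e. h = Δ (ρ_m − ρ_c)/ρ_m.
h = 20.5 km × 0.57/3.28 = 3.56 km.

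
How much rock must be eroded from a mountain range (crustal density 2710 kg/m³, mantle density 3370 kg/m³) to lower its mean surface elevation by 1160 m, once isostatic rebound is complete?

Net drop Δ = e − u = e − e ρ_c/ρ_m = e (ρ_m − ρ_c)/ρ_m.
e = Δ ρ_m/(ρ_m − ρ_c) = 1160 m × 3370/660 = 5920 m.

5920 m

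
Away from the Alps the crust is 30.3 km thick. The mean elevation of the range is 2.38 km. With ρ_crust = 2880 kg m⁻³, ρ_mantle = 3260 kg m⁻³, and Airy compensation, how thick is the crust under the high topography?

Root depth r = h ρ_c / (ρ_m − ρ_c) = 2.38 km × 2880 / 380 = 18.04 km.
Total thickness = T + h + r = 30.3 km + 2.38 km + 18.04 km = 50.7 km.

50.7 km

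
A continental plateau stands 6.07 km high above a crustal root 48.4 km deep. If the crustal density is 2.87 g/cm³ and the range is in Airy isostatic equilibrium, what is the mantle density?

Airy balance: ρ_c h = (ρ_m − ρ_c) r → ρ_m = ρ_c (1 + h/r).
ρ_m = 2.87 × (1 + 6.07 km/48.4 km) = 3.23 g/cm³.

3.23 g/cm³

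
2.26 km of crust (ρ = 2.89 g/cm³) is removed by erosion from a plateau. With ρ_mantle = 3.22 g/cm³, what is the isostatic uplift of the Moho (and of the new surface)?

2.03 km

Unloading: uplift u = e ρ_c/ρ_m = 2.26 km × 2.89/3.22 = 2.03 km.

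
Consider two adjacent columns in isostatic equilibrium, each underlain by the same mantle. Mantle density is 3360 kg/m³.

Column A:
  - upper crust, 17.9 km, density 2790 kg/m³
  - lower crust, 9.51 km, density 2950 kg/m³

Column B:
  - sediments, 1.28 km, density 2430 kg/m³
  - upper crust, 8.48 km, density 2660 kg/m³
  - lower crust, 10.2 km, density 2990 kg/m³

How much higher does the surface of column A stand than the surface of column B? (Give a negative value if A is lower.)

0.953 km

For any compensation level in the mantle, the mantle terms cancel and isostasy reduces to e = (Σt_A − Σt_B) − (Σ(ρt)_A − Σ(ρt)_B) / ρ_m.
Σt_A = 27.41 km; Σt_B = 19.96 km; Σ(ρt)_A = 77995.5; Σ(ρt)_B = 56165.2 (in km·kg/m³).
e = (27.41 − 19.96) − (77995.5 − 56165.2) / 3360 = 0.953 km.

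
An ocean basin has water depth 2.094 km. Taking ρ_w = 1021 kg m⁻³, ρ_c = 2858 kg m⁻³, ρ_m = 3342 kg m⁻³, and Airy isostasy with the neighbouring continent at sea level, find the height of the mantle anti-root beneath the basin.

By Archimedes' principle applied to the lithosphere: replacing crust with seawater at the top is compensated by replacing crust with mantle at the base: d (ρ_c − ρ_w) = a (ρ_m − ρ_c).
a = d (ρ_c − ρ_w)/(ρ_m − ρ_c) = 2.094 km × 1837/484 = 7.95 km.

7.95 km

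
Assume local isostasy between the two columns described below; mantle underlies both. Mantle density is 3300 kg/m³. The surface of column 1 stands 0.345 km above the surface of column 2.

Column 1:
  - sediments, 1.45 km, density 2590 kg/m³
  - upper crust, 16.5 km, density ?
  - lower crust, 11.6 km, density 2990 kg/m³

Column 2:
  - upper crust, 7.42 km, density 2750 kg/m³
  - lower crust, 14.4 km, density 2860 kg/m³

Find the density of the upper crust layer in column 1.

2880 kg/m³

Take the compensation level at the base of the deeper column (depth z_c below the surface of column 1) and equate Σ ρ_i t_i down to z_c; mantle fills any gap and the z_c terms cancel.
Column 1: 1.45×2590 + 16.5×ρ + 11.6×2990 + (z_c − 29.55)×3300
Column 2: 0.345×0 + 7.42×2750 + 14.4×2860 + (z_c − 0.345 − 21.82)×3300
The z_c×3300 term appears on both sides and cancels. Collect the known terms of each column as K = Σ(ρt)_known − 3300 × (depth of known layers): K_1 = 38439.5 − 3300×29.55 = −59075.5; K_2 = 61589 − 3300×(0.345 + 21.82) = −11555.5.
Balance: K_1 + 16.5×ρ = K_2, so ρ = (K_2 − K_1)/16.5 = 47520/16.5 = 2880 kg/m³.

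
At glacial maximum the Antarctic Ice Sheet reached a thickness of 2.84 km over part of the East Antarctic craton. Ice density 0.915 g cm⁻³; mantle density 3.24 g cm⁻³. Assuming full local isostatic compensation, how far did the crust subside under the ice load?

In Airy isostatic equilibrium: the ice load ρ_ice t is balanced by mantle displaced below, ρ_m s.
s = t ρ_ice / ρ_m = 2.84 km × 0.915/3.24 = 0.802 km.

0.802 km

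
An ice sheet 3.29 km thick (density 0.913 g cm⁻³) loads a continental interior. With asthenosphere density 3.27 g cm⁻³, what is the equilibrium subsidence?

By Archimedes' principle applied to the lithosphere: the ice load ρ_ice t is balanced by mantle displaced below, ρ_m s.
s = t ρ_ice / ρ_m = 3.29 km × 0.913/3.27 = 0.919 km.

0.919 km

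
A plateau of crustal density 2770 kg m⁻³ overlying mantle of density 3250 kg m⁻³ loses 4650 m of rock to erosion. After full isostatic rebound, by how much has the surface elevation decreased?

Rebound u = e ρ_c/ρ_m = 4650 m × 2770/3250 = 3963 m.
Net surface drop = e − u = 4650 m − 3963 m = e (ρ_m − ρ_c)/ρ_m = 687 m.

687 m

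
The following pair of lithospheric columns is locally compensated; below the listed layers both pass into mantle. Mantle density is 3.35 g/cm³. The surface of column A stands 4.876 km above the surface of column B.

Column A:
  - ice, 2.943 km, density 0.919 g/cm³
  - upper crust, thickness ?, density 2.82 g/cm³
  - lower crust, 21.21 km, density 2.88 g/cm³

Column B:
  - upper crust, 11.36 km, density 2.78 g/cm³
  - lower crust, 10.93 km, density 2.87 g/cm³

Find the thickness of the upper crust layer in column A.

20.6 km

Take the compensation level at the base of the deeper column (depth z_c below the surface of column A) and equate Σ ρ_i t_i down to z_c; mantle fills any gap and the z_c terms cancel.
Column A: 2.943×0.919 + x×2.82 + 21.21×2.88 + (z_c − 24.153 − x)×3.35
Column B: 4.876×0 + 11.36×2.78 + 10.93×2.87 + (z_c − 4.876 − 22.29)×3.35
The z_c×3.35 term appears on both sides and cancels. Collect the known terms of each column as K = Σ(ρt)_known − 3.35 × (depth of known layers): K_A = 63.789417 − 3.35×24.153 = −17.123133; K_B = 62.9499 − 3.35×(4.876 + 22.29) = −28.0562.
Balance: K_A − x×(3.35 − 2.82) = K_B, so x = (K_A − K_B)/(3.35 − 2.82) = 10.9331/0.53 = 20.6 km.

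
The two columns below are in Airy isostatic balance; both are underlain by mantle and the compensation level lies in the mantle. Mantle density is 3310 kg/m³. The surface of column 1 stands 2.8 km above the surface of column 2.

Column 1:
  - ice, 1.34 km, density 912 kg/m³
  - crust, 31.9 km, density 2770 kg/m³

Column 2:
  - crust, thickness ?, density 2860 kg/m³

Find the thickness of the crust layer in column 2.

Take the compensation level at the base of the deeper column (depth z_c below the surface of column 1) and equate Σ ρ_i t_i down to z_c; mantle fills any gap and the z_c terms cancel.
Column 1: 1.34×912 + 31.9×2770 + (z_c − 33.24)×3310
Column 2: 2.8×0 + x×2860 + (z_c − 2.8 − 0 − x)×3310
The z_c×3310 term appears on both sides and cancels. Collect the known terms of each column as K = Σ(ρt)_known − 3310 × (depth of known layers): K_1 = 89585.08 − 3310×33.24 = −20439.32; K_2 = 0 − 3310×(2.8 + 0) = −9268.
Balance: K_1 = K_2 − x×(3310 − 2860), so x = (K_2 − K_1)/(3310 − 2860) = 11171.3/450 = 24.8 km.

24.8 km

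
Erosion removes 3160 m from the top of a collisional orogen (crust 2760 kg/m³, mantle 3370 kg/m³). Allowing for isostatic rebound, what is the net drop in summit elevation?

Rebound u = e ρ_c/ρ_m = 3160 m × 2760/3370 = 2588 m.
Net surface drop = e − u = 3160 m − 2588 m = e (ρ_m − ρ_c)/ρ_m = 572 m.

572 m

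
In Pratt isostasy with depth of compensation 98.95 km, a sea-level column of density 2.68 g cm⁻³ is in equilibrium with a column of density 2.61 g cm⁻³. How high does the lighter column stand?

ρ_ref D = ρ (D + h) → h = D (ρ_ref − ρ)/ρ.
h = 98.95 km × (2.68 − 2.61)/2.61 = 2.65 km.

2.65 km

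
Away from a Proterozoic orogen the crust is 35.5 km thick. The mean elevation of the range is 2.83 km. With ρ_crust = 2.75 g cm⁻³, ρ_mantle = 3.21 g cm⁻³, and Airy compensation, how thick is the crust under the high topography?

55.2 km

Root depth r = h ρ_c / (ρ_m − ρ_c) = 2.83 km × 2.75 / 0.46 = 16.92 km.
Total thickness = T + h + r = 35.5 km + 2.83 km + 16.92 km = 55.2 km.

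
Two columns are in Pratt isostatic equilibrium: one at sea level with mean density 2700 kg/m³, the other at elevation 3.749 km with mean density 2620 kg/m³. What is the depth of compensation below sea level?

ρ_ref D = ρ (D + h) → D (ρ_ref − ρ) = ρ h.
D = ρ h/(ρ_ref − ρ) = 2620 × 3.749 km/(2700 − 2620) = 123 km.

123 km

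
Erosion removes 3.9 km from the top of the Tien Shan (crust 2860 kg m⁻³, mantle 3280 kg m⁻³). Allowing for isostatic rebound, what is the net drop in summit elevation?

0.499 km

Rebound u = e ρ_c/ρ_m = 3.9 km × 2860/3280 = 3.401 km.
Net surface drop = e − u = 3.9 km − 3.401 km = e (ρ_m − ρ_c)/ρ_m = 0.499 km.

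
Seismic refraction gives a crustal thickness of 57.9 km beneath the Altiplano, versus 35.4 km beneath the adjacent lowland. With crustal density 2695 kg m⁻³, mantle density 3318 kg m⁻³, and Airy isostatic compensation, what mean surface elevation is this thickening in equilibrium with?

4.22 km

Excess crust Δ = 57.9 km − 35.4 km = 22.5 km, split between elevation h and root r with h + r = Δ.
Airy balance ρ_c h = (ρ_m − ρ_c) r gives r = h ρ_c/(ρ_m − ρ_c), so h (1 + ρ_c/(ρ_m − ρ_c)) = Δ, i.e. h = Δ (ρ_m − ρ_c)/ρ_m.
h = 22.5 km × 623/3318 = 4.22 km.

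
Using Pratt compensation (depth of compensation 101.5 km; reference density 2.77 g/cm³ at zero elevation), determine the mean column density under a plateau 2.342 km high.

Pratt balance: ρ_ref D = ρ (D + h).
ρ = ρ_ref D/(D + h) = 2.77 × 101.5 km/(101.5 km + 2.342 km) = 2.71 g/cm³.

2.71 g/cm³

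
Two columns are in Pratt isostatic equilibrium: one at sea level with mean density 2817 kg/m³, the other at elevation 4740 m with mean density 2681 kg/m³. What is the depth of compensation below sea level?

ρ_ref D = ρ (D + h) → D (ρ_ref − ρ) = ρ h.
D = ρ h/(ρ_ref − ρ) = 2681 × 4740 m/(2817 − 2681) = 93400 m.

93400 m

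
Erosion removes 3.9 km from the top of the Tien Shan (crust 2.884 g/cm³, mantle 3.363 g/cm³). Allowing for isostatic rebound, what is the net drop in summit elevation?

Rebound u = e ρ_c/ρ_m = 3.9 km × 2.884/3.363 = 3.345 km.
Net surface drop = e − u = 3.9 km − 3.345 km = e (ρ_m − ρ_c)/ρ_m = 0.555 km.

0.555 km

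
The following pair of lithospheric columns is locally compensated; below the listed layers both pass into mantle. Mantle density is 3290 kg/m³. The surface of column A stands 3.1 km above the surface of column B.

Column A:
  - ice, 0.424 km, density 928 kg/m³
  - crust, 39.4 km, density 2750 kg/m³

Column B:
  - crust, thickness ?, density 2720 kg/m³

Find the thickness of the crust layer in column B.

21.2 km

Take the compensation level at the base of the deeper column (depth z_c below the surface of column A) and equate Σ ρ_i t_i down to z_c; mantle fills any gap and the z_c terms cancel.
Column A: 0.424×928 + 39.4×2750 + (z_c − 39.824)×3290
Column B: 3.1×0 + x×2720 + (z_c − 3.1 − 0 − x)×3290
The z_c×3290 term appears on both sides and cancels. Collect the known terms of each column as K = Σ(ρt)_known − 3290 × (depth of known layers): K_A = 108743.472 − 3290×39.824 = −22277.488; K_B = 0 − 3290×(3.1 + 0) = −10199.
Balance: K_A = K_B − x×(3290 − 2720), so x = (K_B − K_A)/(3290 − 2720) = 12078.5/570 = 21.2 km.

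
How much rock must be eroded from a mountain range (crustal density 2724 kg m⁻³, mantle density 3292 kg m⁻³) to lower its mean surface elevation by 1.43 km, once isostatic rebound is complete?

8.29 km

Net drop Δ = e − u = e − e ρ_c/ρ_m = e (ρ_m − ρ_c)/ρ_m.
e = Δ ρ_m/(ρ_m − ρ_c) = 1.43 km × 3292/568 = 8.29 km.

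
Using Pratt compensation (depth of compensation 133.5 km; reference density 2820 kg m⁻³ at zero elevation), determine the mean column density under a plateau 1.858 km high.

Pratt balance: ρ_ref D = ρ (D + h).
ρ = ρ_ref D/(D + h) = 2820 × 133.5 km/(133.5 km + 1.858 km) = 2780 kg m⁻³.

2780 kg m⁻³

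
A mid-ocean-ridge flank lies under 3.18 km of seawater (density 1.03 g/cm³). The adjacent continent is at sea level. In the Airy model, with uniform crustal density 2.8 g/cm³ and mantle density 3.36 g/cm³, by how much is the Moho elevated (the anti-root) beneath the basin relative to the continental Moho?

10.1 km

Balancing pressure at the compensation depth: replacing crust with seawater at the top is compensated by replacing crust with mantle at the base: d (ρ_c − ρ_w) = a (ρ_m − ρ_c).
a = d (ρ_c − ρ_w)/(ρ_m − ρ_c) = 3.18 km × 1.77/0.56 = 10.1 km.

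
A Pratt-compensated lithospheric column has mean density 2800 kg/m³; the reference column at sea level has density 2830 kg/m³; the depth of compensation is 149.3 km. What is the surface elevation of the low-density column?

1.6 km

ρ_ref D = ρ (D + h) → h = D (ρ_ref − ρ)/ρ.
h = 149.3 km × (2830 − 2800)/2800 = 1.6 km.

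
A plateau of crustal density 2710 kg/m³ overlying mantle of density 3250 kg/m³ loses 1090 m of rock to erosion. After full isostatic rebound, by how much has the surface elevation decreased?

Rebound u = e ρ_c/ρ_m = 1090 m × 2710/3250 = 908.9 m.
Net surface drop = e − u = 1090 m − 908.9 m = e (ρ_m − ρ_c)/ρ_m = 181 m.

181 m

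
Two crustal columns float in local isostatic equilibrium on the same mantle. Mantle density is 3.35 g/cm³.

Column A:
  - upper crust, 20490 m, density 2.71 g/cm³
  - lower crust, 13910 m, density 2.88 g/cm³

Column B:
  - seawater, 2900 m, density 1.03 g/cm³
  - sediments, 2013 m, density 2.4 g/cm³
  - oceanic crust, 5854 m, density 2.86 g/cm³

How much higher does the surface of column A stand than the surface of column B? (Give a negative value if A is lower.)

For any compensation level in the mantle, the mantle terms cancel and isostasy reduces to e = (Σt_A − Σt_B) − (Σ(ρt)_A − Σ(ρt)_B) / ρ_m.
Σt_A = 34400 m; Σt_B = 10767 m; Σ(ρt)_A = 95588.7; Σ(ρt)_B = 24560.64 (in m·g/cm³).
e = (34400 − 10767) − (95588.7 − 24560.64) / 3.35 = 2430 m.

2430 m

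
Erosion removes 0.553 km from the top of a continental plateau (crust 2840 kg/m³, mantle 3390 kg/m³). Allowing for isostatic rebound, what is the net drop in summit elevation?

Rebound u = e ρ_c/ρ_m = 0.553 km × 2840/3390 = 0.4633 km.
Net surface drop = e − u = 0.553 km − 0.4633 km = e (ρ_m − ρ_c)/ρ_m = 0.0897 km.

0.0897 km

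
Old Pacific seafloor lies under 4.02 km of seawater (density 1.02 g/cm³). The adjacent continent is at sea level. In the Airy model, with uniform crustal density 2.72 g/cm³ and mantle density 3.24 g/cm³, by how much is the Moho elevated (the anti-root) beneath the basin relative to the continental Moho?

13.1 km

In Airy isostatic equilibrium: replacing crust with seawater at the top is compensated by replacing crust with mantle at the base: d (ρ_c − ρ_w) = a (ρ_m − ρ_c).
a = d (ρ_c − ρ_w)/(ρ_m − ρ_c) = 4.02 km × 1.7/0.52 = 13.1 km.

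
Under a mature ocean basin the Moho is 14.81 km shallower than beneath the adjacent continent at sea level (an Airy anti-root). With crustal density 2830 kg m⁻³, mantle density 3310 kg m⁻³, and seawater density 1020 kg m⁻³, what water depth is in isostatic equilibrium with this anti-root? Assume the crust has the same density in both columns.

Replacing a thickness d of crust by seawater at the top must be balanced by replacing crust with mantle at the base: d (ρ_c − ρ_w) = a (ρ_m − ρ_c).
d = a (ρ_m − ρ_c)/(ρ_c − ρ_w) = 14.81 km × 480/1810 = 3.93 km.

3.93 km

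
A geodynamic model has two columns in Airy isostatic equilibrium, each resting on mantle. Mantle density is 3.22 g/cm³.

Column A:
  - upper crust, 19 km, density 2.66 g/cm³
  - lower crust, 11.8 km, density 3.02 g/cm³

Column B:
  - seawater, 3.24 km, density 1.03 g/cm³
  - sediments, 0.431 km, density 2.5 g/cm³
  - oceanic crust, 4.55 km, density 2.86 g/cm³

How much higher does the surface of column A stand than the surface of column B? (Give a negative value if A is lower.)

1.23 km

For any compensation level in the mantle, the mantle terms cancel and isostasy reduces to e = (Σt_A − Σt_B) − (Σ(ρt)_A − Σ(ρt)_B) / ρ_m.
Σt_A = 30.8 km; Σt_B = 8.221 km; Σ(ρt)_A = 86.176; Σ(ρt)_B = 17.4277 (in km·g/cm³).
e = (30.8 − 8.221) − (86.176 − 17.4277) / 3.22 = 1.23 km.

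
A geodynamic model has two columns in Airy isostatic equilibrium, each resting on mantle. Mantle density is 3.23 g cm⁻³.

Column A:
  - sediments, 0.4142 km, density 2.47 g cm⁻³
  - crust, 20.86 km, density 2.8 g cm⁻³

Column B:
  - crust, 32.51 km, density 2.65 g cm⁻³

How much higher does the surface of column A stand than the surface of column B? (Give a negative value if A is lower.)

For any compensation level in the mantle, the mantle terms cancel and isostasy reduces to e = (Σt_A − Σt_B) − (Σ(ρt)_A − Σ(ρt)_B) / ρ_m.
Σt_A = 21.2742 km; Σt_B = 32.51 km; Σ(ρt)_A = 59.431074; Σ(ρt)_B = 86.1515 (in km·g cm⁻³).
e = (21.2742 − 32.51) − (59.431074 − 86.1515) / 3.23 = −2.96 km.

−2.96 km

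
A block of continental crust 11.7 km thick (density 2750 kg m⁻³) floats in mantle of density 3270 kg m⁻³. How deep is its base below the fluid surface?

Draft d = t ρ_obj/ρ_fluid = 11.7 km × 2750/3270 = 9.84 km.

9.84 km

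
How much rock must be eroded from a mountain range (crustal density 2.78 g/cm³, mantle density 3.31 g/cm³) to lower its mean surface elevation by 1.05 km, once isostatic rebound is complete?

Net drop Δ = e − u = e − e ρ_c/ρ_m = e (ρ_m − ρ_c)/ρ_m.
e = Δ ρ_m/(ρ_m − ρ_c) = 1.05 km × 3.31/0.53 = 6.56 km.

6.56 km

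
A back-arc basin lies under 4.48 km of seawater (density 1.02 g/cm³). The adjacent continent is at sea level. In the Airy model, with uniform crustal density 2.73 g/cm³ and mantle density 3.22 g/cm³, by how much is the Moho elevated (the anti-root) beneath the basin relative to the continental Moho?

Isostatic balance requires: replacing crust with seawater at the top is compensated by replacing crust with mantle at the base: d (ρ_c − ρ_w) = a (ρ_m − ρ_c).
a = d (ρ_c − ρ_w)/(ρ_m − ρ_c) = 4.48 km × 1.71/0.49 = 15.6 km.

15.6 km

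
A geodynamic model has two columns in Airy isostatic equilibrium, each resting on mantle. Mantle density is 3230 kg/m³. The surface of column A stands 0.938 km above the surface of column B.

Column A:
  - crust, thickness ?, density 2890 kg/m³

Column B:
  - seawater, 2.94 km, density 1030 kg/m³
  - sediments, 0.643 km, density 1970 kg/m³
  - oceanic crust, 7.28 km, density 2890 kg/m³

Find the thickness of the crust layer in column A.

37.6 km

Take the compensation level at the base of the deeper column (depth z_c below the surface of column A) and equate Σ ρ_i t_i down to z_c; mantle fills any gap and the z_c terms cancel.
Column A: x×2890 + (z_c − 0 − x)×3230
Column B: 0.938×0 + 2.94×1030 + 0.643×1970 + 7.28×2890 + (z_c − 0.938 − 10.863)×3230
The z_c×3230 term appears on both sides and cancels. Collect the known terms of each column as K = Σ(ρt)_known − 3230 × (depth of known layers): K_A = 0 − 3230×0 = 0; K_B = 25334.11 − 3230×(0.938 + 10.863) = −12783.12.
Balance: K_A − x×(3230 − 2890) = K_B, so x = (K_A − K_B)/(3230 − 2890) = 12783.1/340 = 37.6 km.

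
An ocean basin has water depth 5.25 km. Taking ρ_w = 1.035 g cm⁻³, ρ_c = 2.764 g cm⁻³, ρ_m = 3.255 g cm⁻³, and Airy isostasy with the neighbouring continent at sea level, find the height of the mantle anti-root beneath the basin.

By Archimedes' principle applied to the lithosphere: replacing crust with seawater at the top is compensated by replacing crust with mantle at the base: d (ρ_c − ρ_w) = a (ρ_m − ρ_c).
a = d (ρ_c − ρ_w)/(ρ_m − ρ_c) = 5.25 km × 1.729/0.491 = 18.5 km.

18.5 km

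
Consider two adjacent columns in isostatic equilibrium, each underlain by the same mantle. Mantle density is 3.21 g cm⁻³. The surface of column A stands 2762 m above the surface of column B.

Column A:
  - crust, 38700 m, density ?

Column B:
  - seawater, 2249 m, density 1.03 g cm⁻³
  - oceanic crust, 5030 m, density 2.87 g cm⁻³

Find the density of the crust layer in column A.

2.81 g cm⁻³

Take the compensation level at the base of the deeper column (depth z_c below the surface of column A) and equate Σ ρ_i t_i down to z_c; mantle fills any gap and the z_c terms cancel.
Column A: 38700×ρ + (z_c − 38700)×3.21
Column B: 2762×0 + 2249×1.03 + 5030×2.87 + (z_c − 2762 − 7279)×3.21
The z_c×3.21 term appears on both sides and cancels. Collect the known terms of each column as K = Σ(ρt)_known − 3.21 × (depth of known layers): K_A = 0 − 3.21×38700 = −124227; K_B = 16752.57 − 3.21×(2762 + 7279) = −15479.04.
Balance: K_A + 38700×ρ = K_B, so ρ = (K_B − K_A)/38700 = 108748/38700 = 2.81 g cm⁻³.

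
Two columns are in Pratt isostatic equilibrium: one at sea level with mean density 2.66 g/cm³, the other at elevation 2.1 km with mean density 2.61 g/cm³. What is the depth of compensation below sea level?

110 km

ρ_ref D = ρ (D + h) → D (ρ_ref − ρ) = ρ h.
D = ρ h/(ρ_ref − ρ) = 2.61 × 2.1 km/(2.66 − 2.61) = 110 km.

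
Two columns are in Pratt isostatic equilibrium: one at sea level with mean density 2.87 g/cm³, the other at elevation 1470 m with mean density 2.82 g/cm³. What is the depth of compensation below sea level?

82900 m

ρ_ref D = ρ (D + h) → D (ρ_ref − ρ) = ρ h.
D = ρ h/(ρ_ref − ρ) = 2.82 × 1470 m/(2.87 − 2.82) = 82900 m.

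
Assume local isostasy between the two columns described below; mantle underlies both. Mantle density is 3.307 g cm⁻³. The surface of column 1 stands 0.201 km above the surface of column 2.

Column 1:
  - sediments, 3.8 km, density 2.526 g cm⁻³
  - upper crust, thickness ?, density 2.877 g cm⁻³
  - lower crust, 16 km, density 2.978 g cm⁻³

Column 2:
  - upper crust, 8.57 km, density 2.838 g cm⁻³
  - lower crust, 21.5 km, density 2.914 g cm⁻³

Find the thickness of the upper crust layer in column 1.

11.4 km

Take the compensation level at the base of the deeper column (depth z_c below the surface of column 1) and equate Σ ρ_i t_i down to z_c; mantle fills any gap and the z_c terms cancel.
Column 1: 3.8×2.526 + x×2.877 + 16×2.978 + (z_c − 19.8 − x)×3.307
Column 2: 0.201×0 + 8.57×2.838 + 21.5×2.914 + (z_c − 0.201 − 30.07)×3.307
The z_c×3.307 term appears on both sides and cancels. Collect the known terms of each column as K = Σ(ρt)_known − 3.307 × (depth of known layers): K_1 = 57.2468 − 3.307×19.8 = −8.2318; K_2 = 86.97266 − 3.307×(0.201 + 30.07) = −13.133537.
Balance: K_1 − x×(3.307 − 2.877) = K_2, so x = (K_1 − K_2)/(3.307 − 2.877) = 4.90174/0.43 = 11.4 km.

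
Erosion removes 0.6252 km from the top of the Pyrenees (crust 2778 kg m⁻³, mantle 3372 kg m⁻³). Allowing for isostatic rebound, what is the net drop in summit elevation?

Rebound u = e ρ_c/ρ_m = 0.6252 km × 2778/3372 = 0.5151 km.
Net surface drop = e − u = 0.6252 km − 0.5151 km = e (ρ_m − ρ_c)/ρ_m = 0.11 km.

0.11 km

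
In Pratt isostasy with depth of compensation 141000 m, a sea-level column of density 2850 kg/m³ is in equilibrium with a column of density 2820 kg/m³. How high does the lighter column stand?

ρ_ref D = ρ (D + h) → h = D (ρ_ref − ρ)/ρ.
h = 141000 m × (2850 − 2820)/2820 = 1500 m.

1500 m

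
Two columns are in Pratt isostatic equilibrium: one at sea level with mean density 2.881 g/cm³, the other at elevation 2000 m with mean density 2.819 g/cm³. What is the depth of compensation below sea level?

ρ_ref D = ρ (D + h) → D (ρ_ref − ρ) = ρ h.
D = ρ h/(ρ_ref − ρ) = 2.819 × 2000 m/(2.881 − 2.819) = 90900 m.

90900 m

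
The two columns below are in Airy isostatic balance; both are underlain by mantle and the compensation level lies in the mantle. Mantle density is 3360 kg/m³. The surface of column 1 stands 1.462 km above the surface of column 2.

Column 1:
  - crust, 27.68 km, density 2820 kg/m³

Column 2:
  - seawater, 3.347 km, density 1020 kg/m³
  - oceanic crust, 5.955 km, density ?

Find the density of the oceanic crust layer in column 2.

Take the compensation level at the base of the deeper column (depth z_c below the surface of column 1) and equate Σ ρ_i t_i down to z_c; mantle fills any gap and the z_c terms cancel.
Column 1: 27.68×2820 + (z_c − 27.68)×3360
Column 2: 1.462×0 + 3.347×1020 + 5.955×ρ + (z_c − 1.462 − 9.302)×3360
The z_c×3360 term appears on both sides and cancels. Collect the known terms of each column as K = Σ(ρt)_known − 3360 × (depth of known layers): K_1 = 78057.6 − 3360×27.68 = −14947.2; K_2 = 3413.94 − 3360×(1.462 + 9.302) = −32753.1.
Balance: K_1 = K_2 + 5.955×ρ, so ρ = (K_1 − K_2)/5.955 = 17805.9/5.955 = 2990 kg/m³.

2990 kg/m³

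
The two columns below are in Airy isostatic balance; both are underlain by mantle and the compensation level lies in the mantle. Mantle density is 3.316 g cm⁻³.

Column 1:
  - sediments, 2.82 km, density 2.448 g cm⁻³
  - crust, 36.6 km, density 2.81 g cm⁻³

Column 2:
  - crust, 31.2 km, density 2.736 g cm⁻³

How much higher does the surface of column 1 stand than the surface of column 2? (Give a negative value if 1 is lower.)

For any compensation level in the mantle, the mantle terms cancel and isostasy reduces to e = (Σt_1 − Σt_2) − (Σ(ρt)_1 − Σ(ρt)_2) / ρ_m.
Σt_1 = 39.42 km; Σt_2 = 31.2 km; Σ(ρt)_1 = 109.74936; Σ(ρt)_2 = 85.3632 (in km·g cm⁻³).
e = (39.42 − 31.2) − (109.74936 − 85.3632) / 3.316 = 0.866 km.

0.866 km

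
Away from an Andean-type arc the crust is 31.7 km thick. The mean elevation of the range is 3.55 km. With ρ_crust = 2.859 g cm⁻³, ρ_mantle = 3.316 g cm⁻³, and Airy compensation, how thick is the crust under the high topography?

57.5 km

Root depth r = h ρ_c / (ρ_m − ρ_c) = 3.55 km × 2.859 / 0.457 = 22.21 km.
Total thickness = T + h + r = 31.7 km + 3.55 km + 22.21 km = 57.5 km.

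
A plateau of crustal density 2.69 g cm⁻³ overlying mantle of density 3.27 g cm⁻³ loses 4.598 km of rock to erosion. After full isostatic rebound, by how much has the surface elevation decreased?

Rebound u = e ρ_c/ρ_m = 4.598 km × 2.69/3.27 = 3.782 km.
Net surface drop = e − u = 4.598 km − 3.782 km = e (ρ_m − ρ_c)/ρ_m = 0.816 km.

0.816 km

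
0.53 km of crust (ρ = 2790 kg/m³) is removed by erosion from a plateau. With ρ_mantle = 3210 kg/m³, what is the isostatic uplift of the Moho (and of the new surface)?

Unloading: uplift u = e ρ_c/ρ_m = 0.53 km × 2790/3210 = 0.461 km.

0.461 km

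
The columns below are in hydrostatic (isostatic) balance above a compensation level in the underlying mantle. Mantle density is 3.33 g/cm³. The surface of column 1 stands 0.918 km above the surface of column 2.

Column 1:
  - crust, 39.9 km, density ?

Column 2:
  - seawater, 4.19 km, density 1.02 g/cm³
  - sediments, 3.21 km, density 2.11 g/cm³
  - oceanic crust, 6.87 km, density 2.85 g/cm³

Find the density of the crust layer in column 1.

2.83 g/cm³

Take the compensation level at the base of the deeper column (depth z_c below the surface of column 1) and equate Σ ρ_i t_i down to z_c; mantle fills any gap and the z_c terms cancel.
Column 1: 39.9×ρ + (z_c − 39.9)×3.33
Column 2: 0.918×0 + 4.19×1.02 + 3.21×2.11 + 6.87×2.85 + (z_c − 0.918 − 14.27)×3.33
The z_c×3.33 term appears on both sides and cancels. Collect the known terms of each column as K = Σ(ρt)_known − 3.33 × (depth of known layers): K_1 = 0 − 3.33×39.9 = −132.867; K_2 = 30.6264 − 3.33×(0.918 + 14.27) = −19.94964.
Balance: K_1 + 39.9×ρ = K_2, so ρ = (K_2 − K_1)/39.9 = 112.917/39.9 = 2.83 g/cm³.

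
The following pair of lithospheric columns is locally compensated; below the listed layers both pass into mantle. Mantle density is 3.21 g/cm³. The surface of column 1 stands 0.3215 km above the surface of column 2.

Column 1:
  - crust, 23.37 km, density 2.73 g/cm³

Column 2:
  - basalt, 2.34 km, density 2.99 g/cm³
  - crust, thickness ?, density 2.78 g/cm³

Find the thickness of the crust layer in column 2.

22.5 km

Take the compensation level at the base of the deeper column (depth z_c below the surface of column 1) and equate Σ ρ_i t_i down to z_c; mantle fills any gap and the z_c terms cancel.
Column 1: 23.37×2.73 + (z_c − 23.37)×3.21
Column 2: 0.3215×0 + 2.34×2.99 + x×2.78 + (z_c − 0.3215 − 2.34 − x)×3.21
The z_c×3.21 term appears on both sides and cancels. Collect the known terms of each column as K = Σ(ρt)_known − 3.21 × (depth of known layers): K_1 = 63.8001 − 3.21×23.37 = −11.2176; K_2 = 6.9966 − 3.21×(0.3215 + 2.34) = −1.546815.
Balance: K_1 = K_2 − x×(3.21 − 2.78), so x = (K_2 − K_1)/(3.21 − 2.78) = 9.67079/0.43 = 22.5 km.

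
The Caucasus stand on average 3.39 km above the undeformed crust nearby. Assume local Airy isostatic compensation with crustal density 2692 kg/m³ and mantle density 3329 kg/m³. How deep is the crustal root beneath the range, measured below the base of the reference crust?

For local isostatic compensation: the weight of the topography is balanced by the buoyancy of the root, ρ_c h = (ρ_m − ρ_c) r.
r = h · ρ_c / (ρ_m − ρ_c) = 3.39 km × 2692 / (3329 − 2692) = 14.3 km.

14.3 km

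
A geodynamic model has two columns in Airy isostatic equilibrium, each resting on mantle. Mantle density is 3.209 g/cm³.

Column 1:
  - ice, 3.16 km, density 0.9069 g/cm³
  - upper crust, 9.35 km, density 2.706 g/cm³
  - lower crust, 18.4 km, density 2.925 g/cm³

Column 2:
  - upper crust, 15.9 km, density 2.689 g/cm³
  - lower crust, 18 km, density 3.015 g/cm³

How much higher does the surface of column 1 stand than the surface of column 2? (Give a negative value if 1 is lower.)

1.7 km

For any compensation level in the mantle, the mantle terms cancel and isostasy reduces to e = (Σt_1 − Σt_2) − (Σ(ρt)_1 − Σ(ρt)_2) / ρ_m.
Σt_1 = 30.91 km; Σt_2 = 33.9 km; Σ(ρt)_1 = 81.986904; Σ(ρt)_2 = 97.0251 (in km·g/cm³).
e = (30.91 − 33.9) − (81.986904 − 97.0251) / 3.209 = 1.7 km.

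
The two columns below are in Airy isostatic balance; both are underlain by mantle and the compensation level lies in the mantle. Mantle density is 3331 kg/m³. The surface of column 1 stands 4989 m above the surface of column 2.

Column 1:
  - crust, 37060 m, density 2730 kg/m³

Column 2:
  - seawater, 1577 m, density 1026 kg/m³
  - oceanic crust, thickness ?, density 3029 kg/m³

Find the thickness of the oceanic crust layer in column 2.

Take the compensation level at the base of the deeper column (depth z_c below the surface of column 1) and equate Σ ρ_i t_i down to z_c; mantle fills any gap and the z_c terms cancel.
Column 1: 37060×2730 + (z_c − 37060)×3331
Column 2: 4989×0 + 1577×1026 + x×3029 + (z_c − 4989 − 1577 − x)×3331
The z_c×3331 term appears on both sides and cancels. Collect the known terms of each column as K = Σ(ρt)_known − 3331 × (depth of known layers): K_1 = 101173800 − 3331×37060 = −22273060; K_2 = 1618002 − 3331×(4989 + 1577) = −20253344.
Balance: K_1 = K_2 − x×(3331 − 3029), so x = (K_2 − K_1)/(3331 − 3029) = 2019720/302 = 6690 m.

6690 m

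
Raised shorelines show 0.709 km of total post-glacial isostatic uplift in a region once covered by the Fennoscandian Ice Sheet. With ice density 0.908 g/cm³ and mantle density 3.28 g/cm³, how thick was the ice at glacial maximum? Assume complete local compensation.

u = t ρ_ice/ρ_m → t = u ρ_m/ρ_ice = 0.709 km × 3.28/0.908 = 2.56 km.

2.56 km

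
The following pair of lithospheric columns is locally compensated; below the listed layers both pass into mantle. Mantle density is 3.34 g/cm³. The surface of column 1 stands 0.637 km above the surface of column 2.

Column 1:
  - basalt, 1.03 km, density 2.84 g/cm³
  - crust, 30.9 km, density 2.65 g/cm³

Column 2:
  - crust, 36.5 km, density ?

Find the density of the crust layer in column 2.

2.8 g/cm³

Take the compensation level at the base of the deeper column (depth z_c below the surface of column 1) and equate Σ ρ_i t_i down to z_c; mantle fills any gap and the z_c terms cancel.
Column 1: 1.03×2.84 + 30.9×2.65 + (z_c − 31.93)×3.34
Column 2: 0.637×0 + 36.5×ρ + (z_c − 0.637 − 36.5)×3.34
The z_c×3.34 term appears on both sides and cancels. Collect the known terms of each column as K = Σ(ρt)_known − 3.34 × (depth of known layers): K_1 = 84.8102 − 3.34×31.93 = −21.836; K_2 = 0 − 3.34×(0.637 + 36.5) = −124.03758.
Balance: K_1 = K_2 + 36.5×ρ, so ρ = (K_1 − K_2)/36.5 = 102.202/36.5 = 2.8 g/cm³.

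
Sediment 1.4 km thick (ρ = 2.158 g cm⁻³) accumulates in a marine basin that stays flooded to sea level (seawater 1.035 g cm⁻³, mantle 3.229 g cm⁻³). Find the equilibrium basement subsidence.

0.717 km

Submarine loading: the sediment displaces seawater, and the subsidence is in turn flooded, so s (ρ_m − ρ_w) = t (ρ_sed − ρ_w).
s = 1.4 km × (2.158 − 1.035) / (3.229 − 1.035) = 0.717 km.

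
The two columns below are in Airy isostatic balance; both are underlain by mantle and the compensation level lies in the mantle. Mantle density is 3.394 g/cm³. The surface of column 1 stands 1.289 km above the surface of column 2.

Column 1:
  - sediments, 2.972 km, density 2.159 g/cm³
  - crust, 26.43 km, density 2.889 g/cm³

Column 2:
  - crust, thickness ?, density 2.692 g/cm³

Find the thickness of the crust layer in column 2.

Take the compensation level at the base of the deeper column (depth z_c below the surface of column 1) and equate Σ ρ_i t_i down to z_c; mantle fills any gap and the z_c terms cancel.
Column 1: 2.972×2.159 + 26.43×2.889 + (z_c − 29.402)×3.394
Column 2: 1.289×0 + x×2.692 + (z_c − 1.289 − 0 − x)×3.394
The z_c×3.394 term appears on both sides and cancels. Collect the known terms of each column as K = Σ(ρt)_known − 3.394 × (depth of known layers): K_1 = 82.772818 − 3.394×29.402 = −17.01757; K_2 = 0 − 3.394×(1.289 + 0) = −4.374866.
Balance: K_1 = K_2 − x×(3.394 − 2.692), so x = (K_2 − K_1)/(3.394 − 2.692) = 12.6427/0.702 = 18 km.

18 km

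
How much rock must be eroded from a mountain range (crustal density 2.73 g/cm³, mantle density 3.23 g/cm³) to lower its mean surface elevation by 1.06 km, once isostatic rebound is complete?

6.85 km

Net drop Δ = e − u = e − e ρ_c/ρ_m = e (ρ_m − ρ_c)/ρ_m.
e = Δ ρ_m/(ρ_m − ρ_c) = 1.06 km × 3.23/0.5 = 6.85 km.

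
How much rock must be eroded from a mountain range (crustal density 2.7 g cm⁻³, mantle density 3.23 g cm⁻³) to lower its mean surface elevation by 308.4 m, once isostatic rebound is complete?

Net drop Δ = e − u = e − e ρ_c/ρ_m = e (ρ_m − ρ_c)/ρ_m.
e = Δ ρ_m/(ρ_m − ρ_c) = 308.4 m × 3.23/0.53 = 1880 m.

1880 m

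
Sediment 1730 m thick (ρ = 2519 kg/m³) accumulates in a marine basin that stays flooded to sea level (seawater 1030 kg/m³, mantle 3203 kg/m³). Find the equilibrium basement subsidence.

Submarine loading: the sediment displaces seawater, and the subsidence is in turn flooded, so s (ρ_m − ρ_w) = t (ρ_sed − ρ_w).
s = 1730 m × (2519 − 1030) / (3203 − 1030) = 1190 m.

1190 m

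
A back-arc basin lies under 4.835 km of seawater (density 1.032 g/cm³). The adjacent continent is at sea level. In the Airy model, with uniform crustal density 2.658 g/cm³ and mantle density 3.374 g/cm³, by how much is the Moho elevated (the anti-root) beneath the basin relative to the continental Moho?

11 km

Balancing pressure at the compensation depth: replacing crust with seawater at the top is compensated by replacing crust with mantle at the base: d (ρ_c − ρ_w) = a (ρ_m − ρ_c).
a = d (ρ_c − ρ_w)/(ρ_m − ρ_c) = 4.835 km × 1.626/0.716 = 11 km.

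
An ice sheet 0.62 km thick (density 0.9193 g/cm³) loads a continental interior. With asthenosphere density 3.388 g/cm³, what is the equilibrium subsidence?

By Archimedes' principle applied to the lithosphere: the ice load ρ_ice t is balanced by mantle displaced below, ρ_m s.
s = t ρ_ice / ρ_m = 0.62 km × 0.9193/3.388 = 0.168 km.

0.168 km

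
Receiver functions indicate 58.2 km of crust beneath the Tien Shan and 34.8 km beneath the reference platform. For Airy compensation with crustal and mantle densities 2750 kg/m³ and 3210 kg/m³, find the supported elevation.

Excess crust Δ = 58.2 km − 34.8 km = 23.4 km, split between elevation h and root r with h + r = Δ.
Airy balance ρ_c h = (ρ_m − ρ_c) r gives r = h ρ_c/(ρ_m − ρ_c), so h (1 + ρ_c/(ρ_m − ρ_c)) = Δ, i.e. h = Δ (ρ_m − ρ_c)/ρ_m.
h = 23.4 km × 460/3210 = 3.35 km.

3.35 km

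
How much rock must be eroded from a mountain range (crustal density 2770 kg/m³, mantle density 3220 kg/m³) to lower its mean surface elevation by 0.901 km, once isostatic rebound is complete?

Net drop Δ = e − u = e − e ρ_c/ρ_m = e (ρ_m − ρ_c)/ρ_m.
e = Δ ρ_m/(ρ_m − ρ_c) = 0.901 km × 3220/450 = 6.45 km.

6.45 km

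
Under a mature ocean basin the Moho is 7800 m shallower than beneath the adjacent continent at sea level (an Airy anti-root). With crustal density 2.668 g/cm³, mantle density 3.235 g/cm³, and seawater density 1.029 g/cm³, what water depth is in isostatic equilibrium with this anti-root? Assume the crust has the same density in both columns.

Replacing a thickness d of crust by seawater at the top must be balanced by replacing crust with mantle at the base: d (ρ_c − ρ_w) = a (ρ_m − ρ_c).
d = a (ρ_m − ρ_c)/(ρ_c − ρ_w) = 7800 m × 0.567/1.639 = 2700 m.

2700 m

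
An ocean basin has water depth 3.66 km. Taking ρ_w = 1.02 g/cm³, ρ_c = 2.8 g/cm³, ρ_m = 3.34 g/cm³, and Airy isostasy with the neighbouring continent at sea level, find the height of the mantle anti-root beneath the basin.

Equating mass per unit area of the two columns: replacing crust with seawater at the top is compensated by replacing crust with mantle at the base: d (ρ_c − ρ_w) = a (ρ_m − ρ_c).
a = d (ρ_c − ρ_w)/(ρ_m − ρ_c) = 3.66 km × 1.78/0.54 = 12.1 km.

12.1 km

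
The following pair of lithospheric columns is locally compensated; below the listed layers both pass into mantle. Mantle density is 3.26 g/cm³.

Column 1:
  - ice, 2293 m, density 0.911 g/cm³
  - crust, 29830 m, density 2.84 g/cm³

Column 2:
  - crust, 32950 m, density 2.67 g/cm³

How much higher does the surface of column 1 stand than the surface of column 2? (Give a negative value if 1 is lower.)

For any compensation level in the mantle, the mantle terms cancel and isostasy reduces to e = (Σt_1 − Σt_2) − (Σ(ρt)_1 − Σ(ρt)_2) / ρ_m.
Σt_1 = 32123 m; Σt_2 = 32950 m; Σ(ρt)_1 = 86806.123; Σ(ρt)_2 = 87976.5 (in m·g/cm³).
e = (32123 − 32950) − (86806.123 − 87976.5) / 3.26 = −468 m.

−468 m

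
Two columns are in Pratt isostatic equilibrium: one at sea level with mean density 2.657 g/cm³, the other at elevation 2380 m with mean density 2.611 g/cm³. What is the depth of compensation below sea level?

135000 m

ρ_ref D = ρ (D + h) → D (ρ_ref − ρ) = ρ h.
D = ρ h/(ρ_ref − ρ) = 2.611 × 2380 m/(2.657 − 2.611) = 135000 m.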